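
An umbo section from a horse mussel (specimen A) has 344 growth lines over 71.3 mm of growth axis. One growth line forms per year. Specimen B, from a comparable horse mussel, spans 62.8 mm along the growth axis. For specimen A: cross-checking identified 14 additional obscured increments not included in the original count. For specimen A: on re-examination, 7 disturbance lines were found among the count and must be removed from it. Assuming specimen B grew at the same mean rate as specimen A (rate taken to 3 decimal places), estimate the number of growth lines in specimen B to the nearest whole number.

309 growth lines

Specimen A: correcting the raw count gives 344 − 7 + 14 = 351 true growth lines.
A: 71.3 mm over 351 years gives 71.3 / 351 ≈ 0.203 mm/yr.
B spans 62.8 / 0.203 = 309.36 years ≈ 309 growth lines.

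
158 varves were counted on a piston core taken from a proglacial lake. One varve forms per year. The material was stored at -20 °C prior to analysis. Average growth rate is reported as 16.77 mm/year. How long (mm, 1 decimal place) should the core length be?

The record spans 158 years at 16.77 mm per year.
158 years at 16.77 mm/year gives 16.77 × 158 = 2649.7 mm.

2649.7 mm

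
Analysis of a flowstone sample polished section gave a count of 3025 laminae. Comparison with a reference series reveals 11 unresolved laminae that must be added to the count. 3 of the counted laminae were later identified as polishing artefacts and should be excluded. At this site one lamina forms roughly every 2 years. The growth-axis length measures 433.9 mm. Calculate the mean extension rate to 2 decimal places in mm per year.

Correcting the raw count gives 3025 − 3 + 11 = 3033 true laminae.
At 2 years per lamina, 3033 × 2 = 6066 years.
Extension rate ≈ 433.9 / 6066 = 0.07 mm per year.

0.07 mm per year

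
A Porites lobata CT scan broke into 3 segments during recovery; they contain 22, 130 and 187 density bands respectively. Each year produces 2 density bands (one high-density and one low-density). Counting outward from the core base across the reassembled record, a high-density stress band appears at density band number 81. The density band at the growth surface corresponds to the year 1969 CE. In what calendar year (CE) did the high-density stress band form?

1840 CE

Total density bands = 22 + 130 + 187 = 339.
Between density band 81 and the growth surface there are 339 − 81 = 258 density bands.
258 density bands at 2 per year is 258 / 2 = 129 years.
1969 − 129 = 1840 CE.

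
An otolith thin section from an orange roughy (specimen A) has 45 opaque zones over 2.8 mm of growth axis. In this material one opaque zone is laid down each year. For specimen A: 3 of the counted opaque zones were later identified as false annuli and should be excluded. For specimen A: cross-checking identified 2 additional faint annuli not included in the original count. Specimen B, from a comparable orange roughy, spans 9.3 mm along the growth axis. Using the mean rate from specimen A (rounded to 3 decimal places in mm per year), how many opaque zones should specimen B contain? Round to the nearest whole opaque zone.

145 opaque zones

Specimen A: true opaque zone count = 45 − 3 + 2 = 44.
A: Extension rate ≈ 2.8 / 44 = 0.064 mm/yr.
Specimen B: 9.3 mm / 0.064 mm per year = 145.31 years ≈ 145 opaque zones.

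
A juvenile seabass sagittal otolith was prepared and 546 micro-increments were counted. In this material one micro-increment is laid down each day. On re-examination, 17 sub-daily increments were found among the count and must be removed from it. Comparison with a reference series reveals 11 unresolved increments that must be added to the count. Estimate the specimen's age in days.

540 d

Correcting the raw count gives 546 − 17 + 11 = 540 true micro-increments.
With a one-to-one micro-increment periodicity this is 540 days.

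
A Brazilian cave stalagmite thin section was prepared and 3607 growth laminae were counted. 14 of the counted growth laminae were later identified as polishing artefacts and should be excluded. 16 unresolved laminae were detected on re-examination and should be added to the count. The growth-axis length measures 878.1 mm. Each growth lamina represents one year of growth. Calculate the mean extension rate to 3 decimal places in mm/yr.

Correcting the raw count gives 3607 − 14 + 16 = 3609 true growth laminae.
Mean rate = 878.1 mm / 3609 years ≈ 0.243 mm/yr.

0.243 mm/yr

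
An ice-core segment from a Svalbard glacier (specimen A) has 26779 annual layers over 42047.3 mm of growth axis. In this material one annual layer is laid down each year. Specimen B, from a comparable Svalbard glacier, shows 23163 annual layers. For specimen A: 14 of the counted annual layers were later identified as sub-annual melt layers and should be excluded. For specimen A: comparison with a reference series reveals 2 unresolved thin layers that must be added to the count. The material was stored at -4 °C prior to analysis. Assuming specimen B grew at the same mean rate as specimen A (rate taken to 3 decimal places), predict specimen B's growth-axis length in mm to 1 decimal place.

Specimen A: adjusted count: 26779 − 14 + 2 = 26767 annual layers.
A: 42047.3 mm over 26767 years gives 42047.3 / 26767 ≈ 1.571 mm per year.
B's length ≈ 1.571 × 23163 = 36389.1 mm.

36389.1 mm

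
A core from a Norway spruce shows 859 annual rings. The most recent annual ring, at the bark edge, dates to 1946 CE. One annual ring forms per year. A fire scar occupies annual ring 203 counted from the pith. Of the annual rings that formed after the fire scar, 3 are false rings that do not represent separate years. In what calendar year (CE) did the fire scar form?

The fire scar sits at annual ring 203 from the pith, so 859 − 203 = 656 annual rings formed after it.
656 − 3 false = 653 true annual rings after the fire scar.
1946 − 653 = 1293 CE.

1293 CE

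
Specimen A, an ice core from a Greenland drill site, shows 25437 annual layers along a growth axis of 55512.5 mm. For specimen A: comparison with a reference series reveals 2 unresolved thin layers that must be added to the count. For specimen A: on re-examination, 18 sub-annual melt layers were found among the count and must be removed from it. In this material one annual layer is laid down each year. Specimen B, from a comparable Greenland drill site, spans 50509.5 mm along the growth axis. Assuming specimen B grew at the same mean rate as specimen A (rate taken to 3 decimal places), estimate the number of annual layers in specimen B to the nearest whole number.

Specimen A: true annual layer count = 25437 − 18 + 2 = 25421.
A: Extension rate ≈ 55512.5 / 25421 = 2.184 mm per year.
B spans 50509.5 / 2.184 = 23127.06 years ≈ 23127 annual layers.

23127 annual layers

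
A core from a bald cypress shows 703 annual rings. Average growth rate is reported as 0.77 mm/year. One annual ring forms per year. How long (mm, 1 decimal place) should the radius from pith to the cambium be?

703 years of growth are recorded.
Length ≈ 0.77 × 703 = 541.3 mm.

541.3 mm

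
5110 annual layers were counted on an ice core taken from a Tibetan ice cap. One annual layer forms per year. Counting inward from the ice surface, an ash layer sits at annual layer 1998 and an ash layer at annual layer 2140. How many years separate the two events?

The two markers are separated by 2140 − 1998 = 142 annual layers.
At one annual layer per year, 142 years elapsed between them.

142 yr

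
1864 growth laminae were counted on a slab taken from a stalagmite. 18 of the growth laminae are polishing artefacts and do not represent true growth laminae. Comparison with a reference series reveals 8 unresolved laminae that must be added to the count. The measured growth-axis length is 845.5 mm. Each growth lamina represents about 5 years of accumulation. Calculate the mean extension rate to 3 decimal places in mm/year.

0.091 mm/year

True growth lamina count = 1864 − 18 + 8 = 1854.
Multiplying by 5 years per growth lamina: 1854 × 5 = 9270 years.
Extension rate ≈ 845.5 / 9270 = 0.091 mm/year.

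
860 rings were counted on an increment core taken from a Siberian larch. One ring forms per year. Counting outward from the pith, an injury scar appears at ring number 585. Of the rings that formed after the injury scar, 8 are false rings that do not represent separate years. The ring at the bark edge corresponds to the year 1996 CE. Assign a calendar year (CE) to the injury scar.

Between ring 585 and the bark edge there are 860 − 585 = 275 rings.
Excluding 8 false rings: 275 − 8 = 267.
The ring at the bark edge is 1996 CE, so the injury scar dates to 1996 − 267 = 1729 CE.

1729 CE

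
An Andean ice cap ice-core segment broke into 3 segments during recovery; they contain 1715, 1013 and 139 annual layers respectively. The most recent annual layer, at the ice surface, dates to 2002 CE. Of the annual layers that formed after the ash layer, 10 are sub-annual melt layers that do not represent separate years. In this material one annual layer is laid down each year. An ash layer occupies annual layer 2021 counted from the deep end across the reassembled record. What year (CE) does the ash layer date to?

1166 CE

Total annual layers = 1715 + 1013 + 139 = 2867.
2867 − 2021 = 846 annual layers lie beyond the ash layer toward the ice surface.
Removing the 10 false annual layers leaves 846 − 10 = 836 true annual layers beyond the ash layer.
The annual layer at the ice surface is 2002 CE, so the ash layer dates to 2002 − 836 = 1166 CE.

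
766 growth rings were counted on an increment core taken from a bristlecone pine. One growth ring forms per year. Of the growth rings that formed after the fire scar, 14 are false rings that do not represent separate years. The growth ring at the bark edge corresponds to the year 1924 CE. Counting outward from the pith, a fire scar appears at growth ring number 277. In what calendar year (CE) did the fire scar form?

The fire scar sits at growth ring 277 from the pith, so 766 − 277 = 489 growth rings formed after it.
Excluding 14 false growth rings: 489 − 14 = 475.
The growth ring at the bark edge is 1924 CE, so the fire scar dates to 1924 − 475 = 1449 CE.

1449 CE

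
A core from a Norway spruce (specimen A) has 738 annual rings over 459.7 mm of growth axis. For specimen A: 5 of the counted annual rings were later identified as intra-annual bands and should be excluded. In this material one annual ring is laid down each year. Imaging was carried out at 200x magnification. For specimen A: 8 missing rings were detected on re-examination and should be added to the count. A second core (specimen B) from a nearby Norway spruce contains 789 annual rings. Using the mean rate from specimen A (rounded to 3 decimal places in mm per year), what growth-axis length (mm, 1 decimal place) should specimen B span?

489.2 mm

Specimen A: after corrections the count is 738 − 5 + 8 = 741 annual rings.
A: Extension rate ≈ 459.7 / 741 = 0.620 mm/year.
For B, 0.620 mm/year × 789 years = 489.2 mm.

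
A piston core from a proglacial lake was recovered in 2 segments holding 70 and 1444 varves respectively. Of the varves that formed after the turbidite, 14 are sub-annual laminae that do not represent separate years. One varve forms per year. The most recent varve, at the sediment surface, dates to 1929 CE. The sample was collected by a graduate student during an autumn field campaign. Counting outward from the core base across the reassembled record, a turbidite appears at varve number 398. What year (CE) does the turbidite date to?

827 CE

Total varves = 70 + 1444 = 1514.
Between varve 398 and the sediment surface there are 1514 − 398 = 1116 varves.
1116 − 14 false = 1102 true varves after the turbidite.
1929 − 1102 = 827 CE.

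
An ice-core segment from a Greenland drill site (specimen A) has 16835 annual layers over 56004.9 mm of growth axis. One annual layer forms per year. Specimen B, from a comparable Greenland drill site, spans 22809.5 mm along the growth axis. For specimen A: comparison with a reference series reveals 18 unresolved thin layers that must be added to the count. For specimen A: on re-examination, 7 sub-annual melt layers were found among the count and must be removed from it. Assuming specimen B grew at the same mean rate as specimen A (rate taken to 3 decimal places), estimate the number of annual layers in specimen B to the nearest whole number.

6860 annual layers

Specimen A: adjusted count: 16835 − 7 + 18 = 16846 annual layers.
A: 56004.9 mm over 16846 years gives 56004.9 / 16846 ≈ 3.325 mm/year.
For B, 22809.5 / 3.325 = 6860.00 years ≈ 6860 annual layers.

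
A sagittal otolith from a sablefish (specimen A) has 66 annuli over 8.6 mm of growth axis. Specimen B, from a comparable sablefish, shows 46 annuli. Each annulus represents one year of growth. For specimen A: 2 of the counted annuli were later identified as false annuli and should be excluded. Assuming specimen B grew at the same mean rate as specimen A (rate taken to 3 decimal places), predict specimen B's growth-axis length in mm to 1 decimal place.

Specimen A: correcting the raw count gives 66 − 2 = 64 true annuli.
A: 8.6 mm over 64 years gives 8.6 / 64 ≈ 0.134 mm per year.
B's length ≈ 0.134 × 46 = 6.2 mm.

6.2 mm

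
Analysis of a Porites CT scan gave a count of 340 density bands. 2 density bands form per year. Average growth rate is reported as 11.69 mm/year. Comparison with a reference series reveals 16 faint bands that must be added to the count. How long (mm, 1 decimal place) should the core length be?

2080.8 mm

True density band count = 340 + 16 = 356.
Dividing by 2 density bands per year: 356 / 2 = 178 years.
Length ≈ 11.69 × 178 = 2080.8 mm.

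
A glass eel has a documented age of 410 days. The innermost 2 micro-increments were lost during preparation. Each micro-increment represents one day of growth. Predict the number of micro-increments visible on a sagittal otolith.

408 micro-increments

One micro-increment per day gives 410 micro-increments over 410 days.
410 − 2 missed = 408 micro-increments expected in the prepared section.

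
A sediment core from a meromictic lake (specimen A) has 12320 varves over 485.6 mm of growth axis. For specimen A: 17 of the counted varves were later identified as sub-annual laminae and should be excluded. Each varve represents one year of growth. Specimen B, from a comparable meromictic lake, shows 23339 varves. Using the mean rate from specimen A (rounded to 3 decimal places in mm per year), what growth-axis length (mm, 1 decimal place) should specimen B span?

Specimen A: correcting the raw count gives 12320 − 17 = 12303 true varves.
A: 485.6 mm over 12303 years gives 485.6 / 12303 ≈ 0.039 mm/year.
B's length ≈ 0.039 × 23339 = 910.2 mm.

910.2 mm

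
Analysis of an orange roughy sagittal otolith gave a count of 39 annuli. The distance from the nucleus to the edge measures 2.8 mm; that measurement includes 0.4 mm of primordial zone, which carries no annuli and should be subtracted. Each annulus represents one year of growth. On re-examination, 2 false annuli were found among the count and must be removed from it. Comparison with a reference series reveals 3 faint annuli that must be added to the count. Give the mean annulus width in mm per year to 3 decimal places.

0.060 mm per year

After corrections the count is 39 − 2 + 3 = 40 annuli.
The growth record spans 2.8 − 0.4 = 2.4 mm.
Extension rate ≈ 2.4 / 40 = 0.060 mm per year.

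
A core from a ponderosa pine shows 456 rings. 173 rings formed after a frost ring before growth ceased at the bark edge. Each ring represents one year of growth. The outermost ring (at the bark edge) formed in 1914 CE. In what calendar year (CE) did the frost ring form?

1741 CE

173 rings post-date the frost ring.
1914 − 173 = 1741 CE.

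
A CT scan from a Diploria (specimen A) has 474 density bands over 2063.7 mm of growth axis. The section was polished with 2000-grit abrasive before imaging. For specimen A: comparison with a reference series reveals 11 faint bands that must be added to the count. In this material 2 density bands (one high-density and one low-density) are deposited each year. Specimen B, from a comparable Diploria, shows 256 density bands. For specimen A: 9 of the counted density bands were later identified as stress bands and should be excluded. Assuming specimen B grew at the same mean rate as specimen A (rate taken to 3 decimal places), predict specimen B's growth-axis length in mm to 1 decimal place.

Specimen A: true density band count = 474 − 9 + 11 = 476.
Specimen A: 476 density bands at 2 per year is 476 / 2 = 238 years.
A: Extension rate ≈ 2063.7 / 238 = 8.671 mm/year.
Specimen B: with 2 density bands per year, 256 / 2 = 128 years. Length of B = 8.671 × 128 = 1109.9 mm.

1109.9 mm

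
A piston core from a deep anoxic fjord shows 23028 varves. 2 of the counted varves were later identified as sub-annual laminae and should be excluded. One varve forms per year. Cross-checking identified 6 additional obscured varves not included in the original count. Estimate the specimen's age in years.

Adjusted count: 23028 − 2 + 6 = 23032 varves.
One varve per year makes the duration 23032 years.

23032 yr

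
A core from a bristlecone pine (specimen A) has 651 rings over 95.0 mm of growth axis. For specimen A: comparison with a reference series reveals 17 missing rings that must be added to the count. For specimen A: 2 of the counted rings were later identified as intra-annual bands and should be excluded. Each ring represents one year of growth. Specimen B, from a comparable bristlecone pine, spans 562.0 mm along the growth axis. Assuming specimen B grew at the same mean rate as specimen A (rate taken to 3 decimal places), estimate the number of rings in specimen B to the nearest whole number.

3930 rings

Specimen A: after corrections the count is 651 − 2 + 17 = 666 rings.
A: 95.0 mm over 666 years gives 95.0 / 666 ≈ 0.143 mm/yr.
Specimen B: 562.0 mm / 0.143 mm per year = 3930.07 years ≈ 3930 rings.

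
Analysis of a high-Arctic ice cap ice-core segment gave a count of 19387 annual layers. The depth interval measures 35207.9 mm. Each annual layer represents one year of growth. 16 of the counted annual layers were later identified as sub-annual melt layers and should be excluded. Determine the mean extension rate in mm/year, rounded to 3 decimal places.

Correcting the raw count gives 19387 − 16 = 19371 true annual layers.
Mean rate = 35207.9 mm / 19371 years ≈ 1.818 mm/year.

1.818 mm/year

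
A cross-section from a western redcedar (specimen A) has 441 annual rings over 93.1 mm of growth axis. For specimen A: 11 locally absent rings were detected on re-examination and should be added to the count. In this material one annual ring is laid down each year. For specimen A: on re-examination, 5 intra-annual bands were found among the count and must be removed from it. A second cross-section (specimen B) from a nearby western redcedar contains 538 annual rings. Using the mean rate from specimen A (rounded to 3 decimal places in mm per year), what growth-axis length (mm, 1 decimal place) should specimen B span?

Specimen A: true annual ring count = 441 − 5 + 11 = 447.
A: Extension rate ≈ 93.1 / 447 = 0.208 mm/year.
Length of B = 0.208 × 538 = 111.9 mm.

111.9 mm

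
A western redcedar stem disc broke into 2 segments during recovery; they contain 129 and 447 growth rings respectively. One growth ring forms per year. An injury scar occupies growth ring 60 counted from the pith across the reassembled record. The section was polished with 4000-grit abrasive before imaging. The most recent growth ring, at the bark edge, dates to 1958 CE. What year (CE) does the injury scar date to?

1442 CE

Total growth rings = 129 + 447 = 576.
The injury scar sits at growth ring 60 from the pith, so 576 − 60 = 516 growth rings formed after it.
The growth ring at the bark edge is 1958 CE, so the injury scar dates to 1958 − 516 = 1442 CE.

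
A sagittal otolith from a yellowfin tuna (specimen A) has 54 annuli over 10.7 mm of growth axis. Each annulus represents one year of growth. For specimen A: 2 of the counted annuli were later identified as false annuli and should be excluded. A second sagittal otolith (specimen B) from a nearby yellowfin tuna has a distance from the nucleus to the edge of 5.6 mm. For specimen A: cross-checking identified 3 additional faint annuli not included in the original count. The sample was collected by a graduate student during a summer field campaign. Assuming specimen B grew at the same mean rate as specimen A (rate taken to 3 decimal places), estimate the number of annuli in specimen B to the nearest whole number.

29 annuli

Specimen A: adjusted count: 54 − 2 + 3 = 55 annuli.
A: Extension rate ≈ 10.7 / 55 = 0.195 mm/yr.
Specimen B: 5.6 mm / 0.195 mm per year = 28.72 years ≈ 29 annuli.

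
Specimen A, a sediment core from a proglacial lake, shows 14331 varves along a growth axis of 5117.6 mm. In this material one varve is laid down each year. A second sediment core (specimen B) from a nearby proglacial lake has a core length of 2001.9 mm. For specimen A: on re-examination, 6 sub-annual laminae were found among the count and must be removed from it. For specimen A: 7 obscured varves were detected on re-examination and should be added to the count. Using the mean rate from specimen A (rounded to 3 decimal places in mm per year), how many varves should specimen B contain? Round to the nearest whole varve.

Specimen A: adjusted count: 14331 − 6 + 7 = 14332 varves.
A: Mean rate = 5117.6 mm / 14332 years ≈ 0.357 mm/yr.
For B, 2001.9 / 0.357 = 5607.56 years ≈ 5608 varves.

5608 varves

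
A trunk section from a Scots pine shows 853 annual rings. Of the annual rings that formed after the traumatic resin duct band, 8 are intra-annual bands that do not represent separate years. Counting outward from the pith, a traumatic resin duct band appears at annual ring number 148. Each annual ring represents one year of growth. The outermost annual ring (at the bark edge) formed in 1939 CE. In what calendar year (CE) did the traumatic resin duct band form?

The traumatic resin duct band sits at annual ring 148 from the pith, so 853 − 148 = 705 annual rings formed after it.
Excluding 8 false annual rings: 705 − 8 = 697.
The annual ring at the bark edge is 1939 CE, so the traumatic resin duct band dates to 1939 − 697 = 1242 CE.

1242 CE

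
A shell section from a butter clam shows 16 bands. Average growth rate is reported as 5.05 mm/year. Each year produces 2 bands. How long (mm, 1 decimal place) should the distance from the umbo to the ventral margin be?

16 bands at 2 per year is 16 / 2 = 8 years.
Predicted length = 5.05 mm/year × 8 years = 40.4 mm.

40.4 mm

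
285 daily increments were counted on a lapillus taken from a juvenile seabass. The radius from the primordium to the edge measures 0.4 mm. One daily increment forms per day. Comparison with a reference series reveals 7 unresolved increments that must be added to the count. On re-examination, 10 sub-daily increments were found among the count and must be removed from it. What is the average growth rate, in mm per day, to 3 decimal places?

After corrections the count is 285 − 10 + 7 = 282 daily increments.
0.4 mm over 282 days gives 0.4 / 282 ≈ 0.001 mm per day.

0.001 mm per day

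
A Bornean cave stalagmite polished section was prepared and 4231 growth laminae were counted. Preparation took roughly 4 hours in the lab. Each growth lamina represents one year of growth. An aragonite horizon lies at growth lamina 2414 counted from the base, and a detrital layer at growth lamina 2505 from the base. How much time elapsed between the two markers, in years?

91 years

Separation: 2505 − 2414 = 91 growth laminae.
At one growth lamina per year, 91 years elapsed between them.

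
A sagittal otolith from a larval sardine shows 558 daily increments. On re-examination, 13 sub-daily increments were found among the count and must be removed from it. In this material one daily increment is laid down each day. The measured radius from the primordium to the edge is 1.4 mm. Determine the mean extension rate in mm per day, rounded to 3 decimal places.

0.003 mm per day

After corrections the count is 558 − 13 = 545 daily increments.
Extension rate ≈ 1.4 / 545 = 0.003 mm per day.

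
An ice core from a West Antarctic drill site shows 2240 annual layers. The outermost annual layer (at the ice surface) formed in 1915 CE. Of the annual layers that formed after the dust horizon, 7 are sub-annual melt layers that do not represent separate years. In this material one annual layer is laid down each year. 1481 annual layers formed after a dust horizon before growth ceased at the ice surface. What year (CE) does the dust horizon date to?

441 CE

1481 annual layers formed after the dust horizon.
Excluding 7 false annual layers: 1481 − 7 = 1474.
The annual layer at the ice surface is 1915 CE, so the dust horizon dates to 1915 − 1474 = 441 CE.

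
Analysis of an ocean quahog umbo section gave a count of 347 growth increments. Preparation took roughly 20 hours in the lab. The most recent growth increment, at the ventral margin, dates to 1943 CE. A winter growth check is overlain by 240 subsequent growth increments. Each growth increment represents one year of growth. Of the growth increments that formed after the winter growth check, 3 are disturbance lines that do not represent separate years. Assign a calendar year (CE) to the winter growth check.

240 growth increments formed after the winter growth check.
Excluding 3 false growth increments: 240 − 3 = 237.
The growth increment at the ventral margin is 1943 CE, so the winter growth check dates to 1943 − 237 = 1706 CE.

1706 CE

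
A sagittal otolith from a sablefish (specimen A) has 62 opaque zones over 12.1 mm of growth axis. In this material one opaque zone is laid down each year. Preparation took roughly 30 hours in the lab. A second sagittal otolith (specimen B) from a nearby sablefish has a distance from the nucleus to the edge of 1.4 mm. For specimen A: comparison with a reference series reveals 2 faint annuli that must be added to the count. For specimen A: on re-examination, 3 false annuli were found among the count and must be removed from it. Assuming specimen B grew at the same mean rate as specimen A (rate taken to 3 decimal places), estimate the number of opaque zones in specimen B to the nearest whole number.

7 opaque zones

Specimen A: adjusted count: 62 − 3 + 2 = 61 opaque zones.
A: Mean rate = 12.1 mm / 61 years ≈ 0.198 mm/yr.
Specimen B: 1.4 mm / 0.198 mm per year = 7.07 years ≈ 7 opaque zones.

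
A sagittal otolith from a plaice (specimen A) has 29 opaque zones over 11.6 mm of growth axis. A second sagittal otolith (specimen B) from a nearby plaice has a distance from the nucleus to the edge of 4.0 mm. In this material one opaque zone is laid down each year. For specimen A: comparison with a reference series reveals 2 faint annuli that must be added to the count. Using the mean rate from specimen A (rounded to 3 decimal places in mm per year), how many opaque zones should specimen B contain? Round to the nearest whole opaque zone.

Specimen A: correcting the raw count gives 29 + 2 = 31 true opaque zones.
A: 11.6 mm over 31 years gives 11.6 / 31 ≈ 0.374 mm/year.
B spans 4.0 / 0.374 = 10.70 years ≈ 11 opaque zones.

11 opaque zones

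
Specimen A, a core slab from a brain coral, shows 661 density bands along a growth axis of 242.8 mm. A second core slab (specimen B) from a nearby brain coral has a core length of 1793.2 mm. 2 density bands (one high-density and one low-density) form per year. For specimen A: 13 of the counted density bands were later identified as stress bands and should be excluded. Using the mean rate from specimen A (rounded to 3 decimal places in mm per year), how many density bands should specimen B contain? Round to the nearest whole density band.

4788 density bands

Specimen A: true density band count = 661 − 13 = 648.
Specimen A: dividing by 2 density bands per year: 648 / 2 = 324 years.
A: 242.8 mm over 324 years gives 242.8 / 324 ≈ 0.749 mm/year.
For B, 1793.2 / 0.749 = 2394.13 years; at 2 density bands per year that is 2394.13 × 2 ≈ 4788 density bands.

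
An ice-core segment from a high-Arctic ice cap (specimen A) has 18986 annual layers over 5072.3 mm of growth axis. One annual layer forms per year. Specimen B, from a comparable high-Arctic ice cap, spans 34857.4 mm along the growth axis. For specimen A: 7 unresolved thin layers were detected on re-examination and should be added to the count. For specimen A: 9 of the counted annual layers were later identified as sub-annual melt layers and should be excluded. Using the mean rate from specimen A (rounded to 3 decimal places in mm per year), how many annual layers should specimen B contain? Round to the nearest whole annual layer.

Specimen A: adjusted count: 18986 − 9 + 7 = 18984 annual layers.
A: 5072.3 mm over 18984 years gives 5072.3 / 18984 ≈ 0.267 mm per year.
B spans 34857.4 / 0.267 = 130552.06 years ≈ 130552 annual layers.

130552 annual layers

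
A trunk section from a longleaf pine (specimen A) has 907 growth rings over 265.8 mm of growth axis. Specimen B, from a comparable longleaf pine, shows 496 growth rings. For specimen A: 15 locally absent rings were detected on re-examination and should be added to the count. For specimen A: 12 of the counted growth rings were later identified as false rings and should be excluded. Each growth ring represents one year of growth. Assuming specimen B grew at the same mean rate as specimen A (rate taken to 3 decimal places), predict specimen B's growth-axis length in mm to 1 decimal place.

Specimen A: true growth ring count = 907 − 12 + 15 = 910.
A: 265.8 mm over 910 years gives 265.8 / 910 ≈ 0.292 mm per year.
B's length ≈ 0.292 × 496 = 144.8 mm.

144.8 mm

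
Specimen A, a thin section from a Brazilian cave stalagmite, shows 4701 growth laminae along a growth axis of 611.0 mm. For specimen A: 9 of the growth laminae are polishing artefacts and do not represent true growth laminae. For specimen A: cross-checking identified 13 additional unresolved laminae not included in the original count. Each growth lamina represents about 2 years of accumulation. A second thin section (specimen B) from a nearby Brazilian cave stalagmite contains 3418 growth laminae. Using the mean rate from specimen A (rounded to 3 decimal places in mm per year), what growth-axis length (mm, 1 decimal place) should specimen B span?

Specimen A: after corrections the count is 4701 − 9 + 13 = 4705 growth laminae.
Specimen A: multiplying by 2 years per growth lamina: 4705 × 2 = 9410 years.
A: Mean rate = 611.0 mm / 9410 years ≈ 0.065 mm per year.
Specimen B: at 2 years per growth lamina, 3418 × 2 = 6836 years. For B, 0.065 mm/year × 6836 years = 444.3 mm.

444.3 mm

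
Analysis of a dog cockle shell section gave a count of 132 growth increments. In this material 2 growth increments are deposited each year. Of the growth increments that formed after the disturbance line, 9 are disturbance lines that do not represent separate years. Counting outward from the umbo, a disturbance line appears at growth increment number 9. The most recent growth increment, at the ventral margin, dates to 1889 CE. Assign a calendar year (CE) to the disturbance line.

1832 CE

The disturbance line sits at growth increment 9 from the umbo, so 132 − 9 = 123 growth increments formed after it.
Excluding 9 false growth increments: 123 − 9 = 114.
Dividing by 2 growth increments per year: 114 / 2 = 57 years.
The growth increment at the ventral margin is 1889 CE, so the disturbance line dates to 1889 − 57 = 1832 CE.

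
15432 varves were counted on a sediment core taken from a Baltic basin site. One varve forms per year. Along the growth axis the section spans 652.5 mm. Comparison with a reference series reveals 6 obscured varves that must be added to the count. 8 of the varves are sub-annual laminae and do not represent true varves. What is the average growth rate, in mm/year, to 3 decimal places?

0.042 mm/year

After corrections the count is 15432 − 8 + 6 = 15430 varves.
Mean rate = 652.5 mm / 15430 years ≈ 0.042 mm/year.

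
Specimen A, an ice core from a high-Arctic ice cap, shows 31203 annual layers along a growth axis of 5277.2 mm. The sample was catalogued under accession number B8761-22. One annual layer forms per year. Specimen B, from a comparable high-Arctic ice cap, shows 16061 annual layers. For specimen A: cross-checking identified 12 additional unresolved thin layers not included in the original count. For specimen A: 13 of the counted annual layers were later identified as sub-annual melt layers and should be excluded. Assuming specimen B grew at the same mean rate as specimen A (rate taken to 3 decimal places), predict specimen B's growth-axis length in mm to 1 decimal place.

2714.3 mm

Specimen A: adjusted count: 31203 − 13 + 12 = 31202 annual layers.
A: 5277.2 mm over 31202 years gives 5277.2 / 31202 ≈ 0.169 mm per year.
For B, 0.169 mm/year × 16061 years = 2714.3 mm.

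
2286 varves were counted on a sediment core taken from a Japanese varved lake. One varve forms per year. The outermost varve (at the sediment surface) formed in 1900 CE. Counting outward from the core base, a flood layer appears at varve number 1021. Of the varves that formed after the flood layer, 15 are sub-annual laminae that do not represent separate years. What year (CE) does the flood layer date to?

650 CE

Between varve 1021 and the sediment surface there are 2286 − 1021 = 1265 varves.
1265 − 15 false = 1250 true varves after the flood layer.
1900 − 1250 = 650 CE.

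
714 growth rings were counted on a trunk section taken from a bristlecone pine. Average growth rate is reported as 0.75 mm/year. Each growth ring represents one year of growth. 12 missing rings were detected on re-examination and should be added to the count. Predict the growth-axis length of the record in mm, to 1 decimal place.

Correcting the raw count gives 714 + 12 = 726 true growth rings.
726 years at 0.75 mm/year gives 0.75 × 726 = 544.5 mm.

544.5 mm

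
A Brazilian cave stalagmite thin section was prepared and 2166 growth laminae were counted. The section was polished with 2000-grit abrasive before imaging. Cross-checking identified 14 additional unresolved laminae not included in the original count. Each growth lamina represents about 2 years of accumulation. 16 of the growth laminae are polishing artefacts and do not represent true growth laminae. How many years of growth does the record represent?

Adjusted count: 2166 − 16 + 14 = 2164 growth laminae.
Multiplying by 2 years per growth lamina: 2164 × 2 = 4328 years.

4328 years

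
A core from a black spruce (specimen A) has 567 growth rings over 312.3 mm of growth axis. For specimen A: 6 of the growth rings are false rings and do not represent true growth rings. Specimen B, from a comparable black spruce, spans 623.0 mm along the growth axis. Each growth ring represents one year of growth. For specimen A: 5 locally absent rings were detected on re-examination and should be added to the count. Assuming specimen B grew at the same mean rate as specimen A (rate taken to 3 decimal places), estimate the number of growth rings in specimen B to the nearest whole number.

Specimen A: adjusted count: 567 − 6 + 5 = 566 growth rings.
A: 312.3 mm over 566 years gives 312.3 / 566 ≈ 0.552 mm/year.
For B, 623.0 / 0.552 = 1128.62 years ≈ 1129 growth rings.

1129 growth rings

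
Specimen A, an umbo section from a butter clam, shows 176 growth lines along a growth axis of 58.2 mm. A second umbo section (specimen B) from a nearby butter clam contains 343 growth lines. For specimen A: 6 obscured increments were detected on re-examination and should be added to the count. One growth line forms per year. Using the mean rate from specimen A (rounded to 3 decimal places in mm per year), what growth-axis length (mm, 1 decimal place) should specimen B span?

Specimen A: true growth line count = 176 + 6 = 182.
A: Mean rate = 58.2 mm / 182 years ≈ 0.320 mm/year.
Length of B = 0.320 × 343 = 109.8 mm.

109.8 mm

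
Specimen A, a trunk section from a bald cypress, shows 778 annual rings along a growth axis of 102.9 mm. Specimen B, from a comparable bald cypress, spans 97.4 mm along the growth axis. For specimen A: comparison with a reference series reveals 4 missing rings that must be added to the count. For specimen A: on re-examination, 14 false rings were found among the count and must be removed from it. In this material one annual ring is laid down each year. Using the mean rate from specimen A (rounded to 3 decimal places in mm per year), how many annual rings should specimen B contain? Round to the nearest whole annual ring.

727 annual rings

Specimen A: adjusted count: 778 − 14 + 4 = 768 annual rings.
A: Mean rate = 102.9 mm / 768 years ≈ 0.134 mm per year.
B spans 97.4 / 0.134 = 726.87 years ≈ 727 annual rings.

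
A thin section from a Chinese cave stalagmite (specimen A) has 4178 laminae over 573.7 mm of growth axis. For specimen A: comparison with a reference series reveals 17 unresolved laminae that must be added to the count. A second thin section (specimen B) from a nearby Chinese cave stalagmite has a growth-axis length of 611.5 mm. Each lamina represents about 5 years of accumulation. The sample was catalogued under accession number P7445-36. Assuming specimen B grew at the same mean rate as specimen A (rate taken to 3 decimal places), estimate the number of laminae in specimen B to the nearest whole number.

4530 laminae

Specimen A: correcting the raw count gives 4178 + 17 = 4195 true laminae.
Specimen A: 4195 laminae at 5 years each span 4195 × 5 = 20975 years.
A: Extension rate ≈ 573.7 / 20975 = 0.027 mm per year.
B spans 611.5 / 0.027 = 22648.15 years; at 5 years per lamina that is 22648.15 / 5 ≈ 4530 laminae.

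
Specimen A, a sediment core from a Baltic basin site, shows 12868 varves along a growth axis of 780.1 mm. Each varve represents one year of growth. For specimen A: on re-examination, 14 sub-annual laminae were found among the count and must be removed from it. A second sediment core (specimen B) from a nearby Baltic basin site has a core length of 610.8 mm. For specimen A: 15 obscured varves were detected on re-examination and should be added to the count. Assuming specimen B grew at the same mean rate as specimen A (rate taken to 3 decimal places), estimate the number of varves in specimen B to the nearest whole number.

Specimen A: after corrections the count is 12868 − 14 + 15 = 12869 varves.
A: Mean rate = 780.1 mm / 12869 years ≈ 0.061 mm/yr.
B spans 610.8 / 0.061 = 10013.11 years ≈ 10013 varves.

10013 varves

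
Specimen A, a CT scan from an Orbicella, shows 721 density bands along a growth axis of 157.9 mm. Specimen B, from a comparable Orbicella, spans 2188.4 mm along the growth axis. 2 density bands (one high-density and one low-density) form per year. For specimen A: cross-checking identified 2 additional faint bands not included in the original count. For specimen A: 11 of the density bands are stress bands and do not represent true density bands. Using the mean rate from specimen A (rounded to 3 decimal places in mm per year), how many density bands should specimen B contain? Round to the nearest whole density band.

Specimen A: true density band count = 721 − 11 + 2 = 712.
Specimen A: dividing by 2 density bands per year: 712 / 2 = 356 years.
A: Extension rate ≈ 157.9 / 356 = 0.444 mm per year.
B spans 2188.4 / 0.444 = 4928.83 years; at 2 density bands per year that is 4928.83 × 2 ≈ 9858 density bands.

9858 density bands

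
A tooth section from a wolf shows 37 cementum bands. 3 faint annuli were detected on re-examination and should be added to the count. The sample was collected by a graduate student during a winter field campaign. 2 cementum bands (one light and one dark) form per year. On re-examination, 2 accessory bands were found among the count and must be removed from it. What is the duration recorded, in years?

Correcting the raw count gives 37 − 2 + 3 = 38 true cementum bands.
With 2 cementum bands per year, 38 / 2 = 19 years.

19 yr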